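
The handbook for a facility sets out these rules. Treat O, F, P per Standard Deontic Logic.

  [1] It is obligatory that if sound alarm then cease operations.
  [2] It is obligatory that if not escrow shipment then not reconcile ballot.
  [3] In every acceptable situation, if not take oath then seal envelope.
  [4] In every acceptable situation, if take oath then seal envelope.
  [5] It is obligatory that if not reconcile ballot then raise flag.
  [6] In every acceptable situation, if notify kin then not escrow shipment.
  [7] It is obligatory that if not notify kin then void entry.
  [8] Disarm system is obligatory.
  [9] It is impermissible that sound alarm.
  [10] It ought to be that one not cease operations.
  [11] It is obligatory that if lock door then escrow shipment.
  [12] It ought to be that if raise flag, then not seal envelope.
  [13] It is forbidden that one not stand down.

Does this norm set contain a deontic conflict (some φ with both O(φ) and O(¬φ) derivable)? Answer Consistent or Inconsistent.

Premise 1 is O(sound_alarm → cease_operations), but O(sound_alarm) is not derivable from the premises, so it does not yield O(cease_operations).
So O(cease_operations) is not derivable, and the apparent clash with O(¬cease_operations) does not arise.
A world satisfying every obligation exists (e.g. cease_operations=false, disarm_system=true, escrow_shipment=true, lock_door=false, notify_kin=false, raise_flag=false, reconcile_ballot=true, seal_envelope=true, sound_alarm=false, stand_down=true, take_oath=false, void_entry=true); no atom is both obligatory and forbidden, so the set is consistent.

Consistent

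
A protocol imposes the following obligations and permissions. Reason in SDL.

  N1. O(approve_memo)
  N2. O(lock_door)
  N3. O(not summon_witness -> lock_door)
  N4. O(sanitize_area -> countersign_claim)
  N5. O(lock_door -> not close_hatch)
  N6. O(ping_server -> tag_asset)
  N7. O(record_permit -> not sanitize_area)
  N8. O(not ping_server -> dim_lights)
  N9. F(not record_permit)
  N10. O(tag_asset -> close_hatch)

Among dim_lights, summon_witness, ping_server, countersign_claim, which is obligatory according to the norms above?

Premise 2 states O(lock_door) outright.
From O(lock_door) and premise 5, O(lock_door -> not close_hatch), we obtain O(not close_hatch).
Premise 10, O(tag_asset -> close_hatch), contraposes to O(not close_hatch -> not tag_asset); with O(not close_hatch) we get O(not tag_asset).
Premise 6, O(ping_server -> tag_asset), contraposes to O(not tag_asset -> not ping_server); with O(not tag_asset) we get O(not ping_server).
Applying K to premise 8 (O(not ping_server -> dim_lights)) and O(not ping_server) yields O(dim_lights).
So O(dim_lights) holds — dim_lights is obligatory. None of the other listed options is made obligatory by any chain of premises.

dim_lights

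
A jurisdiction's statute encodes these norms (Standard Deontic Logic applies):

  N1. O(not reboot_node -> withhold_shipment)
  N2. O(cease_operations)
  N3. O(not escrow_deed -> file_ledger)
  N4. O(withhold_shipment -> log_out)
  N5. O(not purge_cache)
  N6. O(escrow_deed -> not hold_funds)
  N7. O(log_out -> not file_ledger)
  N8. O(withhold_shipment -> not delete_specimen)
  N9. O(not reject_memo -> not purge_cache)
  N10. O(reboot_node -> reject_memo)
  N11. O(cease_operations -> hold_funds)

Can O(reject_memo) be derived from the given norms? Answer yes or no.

Premise 2 gives O(cease_operations).
With premise 11, O(cease_operations -> hold_funds), the K-axiom yields O(hold_funds).
Premise 6 is O(escrow_deed -> not hold_funds); contrapositively O(hold_funds -> not escrow_deed). Since O(hold_funds) holds, K gives O(not escrow_deed).
Applying K to premise 3 (O(not escrow_deed -> file_ledger)) and O(not escrow_deed) yields O(file_ledger).
Premise 7, O(log_out -> not file_ledger), contraposes to O(file_ledger -> not log_out); with O(file_ledger) we get O(not log_out).
Premise 4 is O(withhold_shipment -> log_out); contrapositively O(not log_out -> not withhold_shipment). Since O(not log_out) holds, K gives O(not withhold_shipment).
Premise 1, O(not reboot_node -> withhold_shipment), contraposes to O(not withhold_shipment -> reboot_node); with O(not withhold_shipment) we get O(reboot_node).
Applying K to premise 10 (O(reboot_node -> reject_memo)) and O(reboot_node) yields O(reject_memo).
Premises 5, 8, 9 do not contribute to this derivation.
So O(reject_memo) follows.

Yes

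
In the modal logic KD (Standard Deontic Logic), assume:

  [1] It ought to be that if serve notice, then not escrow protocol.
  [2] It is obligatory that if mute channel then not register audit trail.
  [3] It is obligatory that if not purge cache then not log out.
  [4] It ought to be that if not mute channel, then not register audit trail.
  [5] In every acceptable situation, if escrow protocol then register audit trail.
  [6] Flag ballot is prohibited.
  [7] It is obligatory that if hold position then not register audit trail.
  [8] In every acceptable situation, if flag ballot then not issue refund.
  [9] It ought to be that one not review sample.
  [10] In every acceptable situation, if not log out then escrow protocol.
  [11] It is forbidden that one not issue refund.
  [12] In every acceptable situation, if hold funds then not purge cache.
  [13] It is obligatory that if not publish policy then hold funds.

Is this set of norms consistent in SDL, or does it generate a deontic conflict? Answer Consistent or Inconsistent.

Consistent

Premise 8 is O(flag_ballot → ¬issue_refund), but O(flag_ballot) is not derivable from the premises, so it does not yield O(¬issue_refund).
So O(¬issue_refund) is not derivable, and the apparent clash with O(issue_refund) does not arise.
A world satisfying every obligation exists (e.g. escrow_protocol=false, flag_ballot=false, hold_funds=false, hold_position=false, issue_refund=true, log_out=true, mute_channel=false, publish_policy=true, purge_cache=true, register_audit_trail=false, review_sample=false, serve_notice=false); no atom is both obligatory and forbidden, so the set is consistent.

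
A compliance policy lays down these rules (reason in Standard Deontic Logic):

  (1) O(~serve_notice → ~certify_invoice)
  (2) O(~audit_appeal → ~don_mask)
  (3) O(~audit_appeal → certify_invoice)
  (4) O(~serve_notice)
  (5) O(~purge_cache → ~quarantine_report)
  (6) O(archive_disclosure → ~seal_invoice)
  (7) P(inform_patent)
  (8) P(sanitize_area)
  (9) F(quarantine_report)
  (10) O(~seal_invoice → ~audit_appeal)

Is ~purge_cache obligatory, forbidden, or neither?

Premise 5 is O(~purge_cache → ~quarantine_report); even if O(~quarantine_report) held, inferring O(~purge_cache) would be affirming the consequent — invalid.
No premise or chain of K-axiom applications forces O(~purge_cache), and none forces O(purge_cache). So ~purge_cache is neither obligatory nor forbidden under these norms.

Neither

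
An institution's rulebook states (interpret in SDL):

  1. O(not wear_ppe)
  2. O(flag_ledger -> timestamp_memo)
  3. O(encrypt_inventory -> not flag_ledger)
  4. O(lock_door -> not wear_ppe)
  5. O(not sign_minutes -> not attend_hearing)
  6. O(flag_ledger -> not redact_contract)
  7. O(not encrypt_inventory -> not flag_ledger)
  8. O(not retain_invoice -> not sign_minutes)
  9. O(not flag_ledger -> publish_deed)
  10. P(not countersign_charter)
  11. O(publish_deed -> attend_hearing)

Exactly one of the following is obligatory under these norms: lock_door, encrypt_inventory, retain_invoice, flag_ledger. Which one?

By case analysis on encrypt_inventory: premise 3 gives O(encrypt_inventory -> not flag_ledger) and premise 7 gives O(not encrypt_inventory -> not flag_ledger), so O(not flag_ledger) either way.
Applying K to premise 9 (O(not flag_ledger -> publish_deed)) and O(not flag_ledger) yields O(publish_deed).
Applying K to premise 11 (O(publish_deed -> attend_hearing)) and O(publish_deed) yields O(attend_hearing).
Premise 5, O(not sign_minutes -> not attend_hearing), contraposes to O(attend_hearing -> sign_minutes); with O(attend_hearing) we get O(sign_minutes).
Premise 8 is O(not retain_invoice -> not sign_minutes); contrapositively O(sign_minutes -> retain_invoice). Since O(sign_minutes) holds, K gives O(retain_invoice).
So O(retain_invoice) holds — retain_invoice is obligatory. None of the other listed options is made obligatory by any chain of premises.

retain_invoice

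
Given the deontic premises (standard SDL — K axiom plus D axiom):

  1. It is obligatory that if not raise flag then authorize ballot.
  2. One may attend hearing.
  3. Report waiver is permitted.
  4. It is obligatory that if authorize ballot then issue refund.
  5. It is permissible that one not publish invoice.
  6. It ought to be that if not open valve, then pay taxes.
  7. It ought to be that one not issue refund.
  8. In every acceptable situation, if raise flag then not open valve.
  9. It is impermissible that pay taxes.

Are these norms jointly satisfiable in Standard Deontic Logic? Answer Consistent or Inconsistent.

Premise 7 gives O(¬issue_refund).
The contrapositive of premise 4 (O(authorize_ballot → issue_refund)) is O(¬issue_refund → ¬authorize_ballot), and O(¬issue_refund) is already established, so O(¬authorize_ballot).
Premise 1, O(¬raise_flag → authorize_ballot), contraposes to O(¬authorize_ballot → raise_flag); with O(¬authorize_ballot) we get O(raise_flag).
Premise 8 is O(raise_flag → ¬open_valve); since O(raise_flag), deontic closure gives O(¬open_valve).
Premise 6 is O(¬open_valve → pay_taxes); since O(¬open_valve), deontic closure gives O(pay_taxes).
But premise 9, F(pay_taxes), means O(¬pay_taxes).
We now have both O(pay_taxes) and O(¬pay_taxes) — pay_taxes is simultaneously obligatory and forbidden, violating the D-axiom.

Inconsistent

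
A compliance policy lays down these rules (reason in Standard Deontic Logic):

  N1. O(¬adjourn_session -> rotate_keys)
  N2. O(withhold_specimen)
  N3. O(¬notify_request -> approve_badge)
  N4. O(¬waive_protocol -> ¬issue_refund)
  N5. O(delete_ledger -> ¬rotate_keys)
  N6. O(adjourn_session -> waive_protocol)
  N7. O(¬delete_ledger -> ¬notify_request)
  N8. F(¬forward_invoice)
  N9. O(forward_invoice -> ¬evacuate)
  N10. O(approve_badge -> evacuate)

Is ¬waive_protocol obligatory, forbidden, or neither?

Forbidden

Premise 8 is F(¬forward_invoice), i.e. O(forward_invoice).
From O(forward_invoice) and premise 9, O(forward_invoice -> ¬evacuate), we obtain O(¬evacuate).
Premise 10, O(approve_badge -> evacuate), contraposes to O(¬evacuate -> ¬approve_badge); with O(¬evacuate) we get O(¬approve_badge).
Premise 3 is O(¬notify_request -> approve_badge); contrapositively O(¬approve_badge -> notify_request). Since O(¬approve_badge) holds, K gives O(notify_request).
Premise 7, O(¬delete_ledger -> ¬notify_request), contraposes to O(notify_request -> delete_ledger); with O(notify_request) we get O(delete_ledger).
Applying K to premise 5 (O(delete_ledger -> ¬rotate_keys)) and O(delete_ledger) yields O(¬rotate_keys).
The contrapositive of premise 1 (O(¬adjourn_session -> rotate_keys)) is O(¬rotate_keys -> adjourn_session), and O(¬rotate_keys) is already established, so O(adjourn_session).
With premise 6, O(adjourn_session -> waive_protocol), the K-axiom yields O(waive_protocol).
Premises 2, 4 do not contribute to this derivation.
Thus O(waive_protocol), which is F(¬waive_protocol): ¬waive_protocol is forbidden.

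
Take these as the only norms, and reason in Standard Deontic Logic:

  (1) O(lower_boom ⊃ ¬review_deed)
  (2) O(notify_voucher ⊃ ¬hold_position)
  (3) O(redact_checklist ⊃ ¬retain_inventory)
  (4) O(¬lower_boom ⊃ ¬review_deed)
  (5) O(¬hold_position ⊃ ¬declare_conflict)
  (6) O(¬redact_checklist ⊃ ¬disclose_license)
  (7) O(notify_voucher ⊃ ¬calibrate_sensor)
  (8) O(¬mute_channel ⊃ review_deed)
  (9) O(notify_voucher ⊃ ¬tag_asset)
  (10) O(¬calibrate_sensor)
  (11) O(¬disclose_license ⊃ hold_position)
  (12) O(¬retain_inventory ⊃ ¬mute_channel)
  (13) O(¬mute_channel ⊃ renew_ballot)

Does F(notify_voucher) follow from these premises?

Yes

Premises 4 and 1 are O(¬lower_boom ⊃ ¬review_deed) and O(lower_boom ⊃ ¬review_deed); every ideal world satisfies ¬lower_boom or lower_boom, so in either case ¬review_deed holds — hence O(¬review_deed).
Premise 8, O(¬mute_channel ⊃ review_deed), contraposes to O(¬review_deed ⊃ mute_channel); with O(¬review_deed) we get O(mute_channel).
The contrapositive of premise 12 (O(¬retain_inventory ⊃ ¬mute_channel)) is O(mute_channel ⊃ retain_inventory), and O(mute_channel) is already established, so O(retain_inventory).
Premise 3 is O(redact_checklist ⊃ ¬retain_inventory); contrapositively O(retain_inventory ⊃ ¬redact_checklist). Since O(retain_inventory) holds, K gives O(¬redact_checklist).
Applying K to premise 6 (O(¬redact_checklist ⊃ ¬disclose_license)) and O(¬redact_checklist) yields O(¬disclose_license).
From O(¬disclose_license) and premise 11, O(¬disclose_license ⊃ hold_position), we obtain O(hold_position).
Premise 2 is O(notify_voucher ⊃ ¬hold_position); contrapositively O(hold_position ⊃ ¬notify_voucher). Since O(hold_position) holds, K gives O(¬notify_voucher).
Premises 5, 7, 9, 10, 13 do not contribute to this derivation.
So O(¬notify_voucher) holds, i.e. F(notify_voucher). The claim follows.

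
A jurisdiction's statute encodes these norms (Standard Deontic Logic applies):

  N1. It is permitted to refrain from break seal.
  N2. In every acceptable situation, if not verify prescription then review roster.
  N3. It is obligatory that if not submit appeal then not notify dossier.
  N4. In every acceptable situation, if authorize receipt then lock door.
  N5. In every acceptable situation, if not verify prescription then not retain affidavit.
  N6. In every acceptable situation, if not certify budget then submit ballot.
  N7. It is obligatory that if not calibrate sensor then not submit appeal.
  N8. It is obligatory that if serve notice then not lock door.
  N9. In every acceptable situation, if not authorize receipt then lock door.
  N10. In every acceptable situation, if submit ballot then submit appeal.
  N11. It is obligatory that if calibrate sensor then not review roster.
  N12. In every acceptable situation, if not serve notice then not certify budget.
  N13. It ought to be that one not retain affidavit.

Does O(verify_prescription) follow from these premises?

Premises 9 and 4 cover both cases: O(¬authorize_receipt → lock_door) and O(authorize_receipt → lock_door). Since ¬authorize_receipt ∨ authorize_receipt is a tautology, O(lock_door) follows.
Premise 8 is O(serve_notice → ¬lock_door); contrapositively O(lock_door → ¬serve_notice). Since O(lock_door) holds, K gives O(¬serve_notice).
From O(¬serve_notice) and premise 12, O(¬serve_notice → ¬certify_budget), we obtain O(¬certify_budget).
With premise 6, O(¬certify_budget → submit_ballot), the K-axiom yields O(submit_ballot).
Premise 10 is O(submit_ballot → submit_appeal); since O(submit_ballot), deontic closure gives O(submit_appeal).
Premise 7 is O(¬calibrate_sensor → ¬submit_appeal); contrapositively O(submit_appeal → calibrate_sensor). Since O(submit_appeal) holds, K gives O(calibrate_sensor).
Premise 11 is O(calibrate_sensor → ¬review_roster); since O(calibrate_sensor), deontic closure gives O(¬review_roster).
The contrapositive of premise 2 (O(¬verify_prescription → review_roster)) is O(¬review_roster → verify_prescription), and O(¬review_roster) is already established, so O(verify_prescription).
Premises 1, 3, 5, 13 do not contribute to this derivation.
So O(verify_prescription) follows.

Yes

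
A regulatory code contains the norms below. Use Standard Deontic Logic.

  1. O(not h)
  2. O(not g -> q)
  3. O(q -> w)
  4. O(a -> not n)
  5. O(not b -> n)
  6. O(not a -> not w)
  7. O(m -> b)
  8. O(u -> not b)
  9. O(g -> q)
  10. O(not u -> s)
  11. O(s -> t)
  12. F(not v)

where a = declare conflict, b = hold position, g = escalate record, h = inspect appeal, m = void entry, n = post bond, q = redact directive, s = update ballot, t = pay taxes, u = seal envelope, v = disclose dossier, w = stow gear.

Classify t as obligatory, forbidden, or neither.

Premises 2 and 9 are O(not g -> q) and O(g -> q); every ideal world satisfies not g or g, so in either case q holds — hence O(q).
With premise 3, O(q -> w), the K-axiom yields O(w).
The contrapositive of premise 6 (O(not a -> not w)) is O(w -> a), and O(w) is already established, so O(a).
With premise 4, O(a -> not n), the K-axiom yields O(not n).
Premise 5, O(not b -> n), contraposes to O(not n -> b); with O(not n) we get O(b).
The contrapositive of premise 8 (O(u -> not b)) is O(b -> not u), and O(b) is already established, so O(not u).
From O(not u) and premise 10, O(not u -> s), we obtain O(s).
Premise 11 is O(s -> t); since O(s), deontic closure gives O(t).
Premises 1, 7, 12 do not contribute to this derivation.
Hence t is obligatory.

Obligatory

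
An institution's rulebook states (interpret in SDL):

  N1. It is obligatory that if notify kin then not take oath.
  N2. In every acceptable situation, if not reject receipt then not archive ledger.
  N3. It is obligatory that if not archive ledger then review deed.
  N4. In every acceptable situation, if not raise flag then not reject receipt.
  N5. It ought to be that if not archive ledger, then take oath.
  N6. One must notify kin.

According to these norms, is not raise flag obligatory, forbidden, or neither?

Forbidden

From premise 6 we have O(notify_kin).
Premise 1 is O(notify_kin → ¬take_oath); since O(notify_kin), deontic closure gives O(¬take_oath).
The contrapositive of premise 5 (O(¬archive_ledger → take_oath)) is O(¬take_oath → archive_ledger), and O(¬take_oath) is already established, so O(archive_ledger).
The contrapositive of premise 2 (O(¬reject_receipt → ¬archive_ledger)) is O(archive_ledger → reject_receipt), and O(archive_ledger) is already established, so O(reject_receipt).
Premise 4 is O(¬raise_flag → ¬reject_receipt); contrapositively O(reject_receipt → raise_flag). Since O(reject_receipt) holds, K gives O(raise_flag).
Premise 3 does not contribute to this derivation.
Thus O(raise_flag), which is F(¬raise_flag): ¬raise_flag is forbidden.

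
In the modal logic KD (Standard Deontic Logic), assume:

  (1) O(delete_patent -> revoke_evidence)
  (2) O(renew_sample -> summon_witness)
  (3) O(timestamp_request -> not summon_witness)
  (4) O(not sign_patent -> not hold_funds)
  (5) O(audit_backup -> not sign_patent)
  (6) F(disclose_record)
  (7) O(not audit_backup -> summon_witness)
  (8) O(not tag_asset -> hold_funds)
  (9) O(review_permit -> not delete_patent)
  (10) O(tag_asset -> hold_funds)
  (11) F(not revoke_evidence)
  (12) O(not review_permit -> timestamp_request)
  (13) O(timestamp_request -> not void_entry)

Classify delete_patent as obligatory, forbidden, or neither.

Forbidden

Premises 8 and 10 are O(not tag_asset -> hold_funds) and O(tag_asset -> hold_funds); every ideal world satisfies not tag_asset or tag_asset, so in either case hold_funds holds — hence O(hold_funds).
Premise 4 is O(not sign_patent -> not hold_funds); contrapositively O(hold_funds -> sign_patent). Since O(hold_funds) holds, K gives O(sign_patent).
Premise 5 is O(audit_backup -> not sign_patent); contrapositively O(sign_patent -> not audit_backup). Since O(sign_patent) holds, K gives O(not audit_backup).
Applying K to premise 7 (O(not audit_backup -> summon_witness)) and O(not audit_backup) yields O(summon_witness).
Premise 3, O(timestamp_request -> not summon_witness), contraposes to O(summon_witness -> not timestamp_request); with O(summon_witness) we get O(not timestamp_request).
Premise 12, O(not review_permit -> timestamp_request), contraposes to O(not timestamp_request -> review_permit); with O(not timestamp_request) we get O(review_permit).
From O(review_permit) and premise 9, O(review_permit -> not delete_patent), we obtain O(not delete_patent).
Premises 1, 2, 6, 11, 13 do not contribute to this derivation.
Thus O(not delete_patent), which is F(delete_patent): delete_patent is forbidden.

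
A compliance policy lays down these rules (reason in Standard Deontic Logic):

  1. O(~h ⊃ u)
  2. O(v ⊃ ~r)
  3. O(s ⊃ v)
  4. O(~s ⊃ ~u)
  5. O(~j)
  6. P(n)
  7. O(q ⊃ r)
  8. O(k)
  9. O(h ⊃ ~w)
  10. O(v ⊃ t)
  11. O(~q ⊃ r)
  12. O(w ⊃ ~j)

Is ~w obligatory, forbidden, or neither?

By case analysis on ~q: premise 11 gives O(~q ⊃ r) and premise 7 gives O(q ⊃ r), so O(r) either way.
Premise 2, O(v ⊃ ~r), contraposes to O(r ⊃ ~v); with O(r) we get O(~v).
Premise 3, O(s ⊃ v), contraposes to O(~v ⊃ ~s); with O(~v) we get O(~s).
Applying K to premise 4 (O(~s ⊃ ~u)) and O(~s) yields O(~u).
The contrapositive of premise 1 (O(~h ⊃ u)) is O(~u ⊃ h), and O(~u) is already established, so O(h).
With premise 9, O(h ⊃ ~w), the K-axiom yields O(~w).
Premises 5, 6, 8, 10, 12 do not contribute to this derivation.
Hence ~w is obligatory.

Obligatory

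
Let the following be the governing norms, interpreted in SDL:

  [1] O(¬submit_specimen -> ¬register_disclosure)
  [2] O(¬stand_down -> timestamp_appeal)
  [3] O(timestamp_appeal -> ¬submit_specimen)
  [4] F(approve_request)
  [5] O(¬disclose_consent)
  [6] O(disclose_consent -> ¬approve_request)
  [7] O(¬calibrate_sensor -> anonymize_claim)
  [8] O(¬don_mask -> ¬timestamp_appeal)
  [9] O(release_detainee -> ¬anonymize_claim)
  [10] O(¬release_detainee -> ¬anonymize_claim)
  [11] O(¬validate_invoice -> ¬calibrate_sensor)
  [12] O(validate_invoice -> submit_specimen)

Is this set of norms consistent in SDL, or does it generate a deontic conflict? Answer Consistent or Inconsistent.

Premise 6 is O(disclose_consent -> ¬approve_request); even if O(¬approve_request) held, inferring O(disclose_consent) would be affirming the consequent — invalid.
So O(disclose_consent) is not derivable, and the apparent clash with O(¬disclose_consent) does not arise.
A world satisfying every obligation exists (e.g. anonymize_claim=false, approve_request=false, calibrate_sensor=true, disclose_consent=false, don_mask=false, register_disclosure=false, release_detainee=false, stand_down=true, submit_specimen=true, timestamp_appeal=false, validate_invoice=true); no atom is both obligatory and forbidden, so the set is consistent.

Consistent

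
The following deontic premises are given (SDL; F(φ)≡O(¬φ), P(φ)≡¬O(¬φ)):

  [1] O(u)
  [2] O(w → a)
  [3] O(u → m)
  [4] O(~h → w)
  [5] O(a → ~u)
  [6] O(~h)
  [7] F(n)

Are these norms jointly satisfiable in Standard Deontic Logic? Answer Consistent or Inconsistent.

Premise 6 states O(~h) outright.
From O(~h) and premise 4, O(~h → w), we obtain O(w).
From O(w) and premise 2, O(w → a), we obtain O(a).
From O(a) and premise 5, O(a → ~u), we obtain O(~u).
But premise 1 directly asserts O(u).
We now have both O(~u) and O(u) — u is simultaneously obligatory and forbidden, violating the D-axiom.

Inconsistent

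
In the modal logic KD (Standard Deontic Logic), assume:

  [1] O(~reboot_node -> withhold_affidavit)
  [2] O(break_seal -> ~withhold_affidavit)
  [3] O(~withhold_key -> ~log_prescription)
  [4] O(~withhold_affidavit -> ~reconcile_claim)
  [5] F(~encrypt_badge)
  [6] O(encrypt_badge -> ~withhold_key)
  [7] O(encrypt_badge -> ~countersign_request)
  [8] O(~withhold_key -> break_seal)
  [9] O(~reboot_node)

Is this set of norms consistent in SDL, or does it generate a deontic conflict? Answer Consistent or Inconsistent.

Inconsistent

Premise 9 gives O(~reboot_node).
With premise 1, O(~reboot_node -> withhold_affidavit), the K-axiom yields O(withhold_affidavit).
Premise 2, O(break_seal -> ~withhold_affidavit), contraposes to O(withhold_affidavit -> ~break_seal); with O(withhold_affidavit) we get O(~break_seal).
Premise 8, O(~withhold_key -> break_seal), contraposes to O(~break_seal -> withhold_key); with O(~break_seal) we get O(withhold_key).
Premise 6 is O(encrypt_badge -> ~withhold_key); contrapositively O(withhold_key -> ~encrypt_badge). Since O(withhold_key) holds, K gives O(~encrypt_badge).
Yet premise 5 is F(~encrypt_badge), i.e. O(encrypt_badge).
We now have both O(~encrypt_badge) and O(encrypt_badge) — encrypt_badge is simultaneously obligatory and forbidden, violating the D-axiom.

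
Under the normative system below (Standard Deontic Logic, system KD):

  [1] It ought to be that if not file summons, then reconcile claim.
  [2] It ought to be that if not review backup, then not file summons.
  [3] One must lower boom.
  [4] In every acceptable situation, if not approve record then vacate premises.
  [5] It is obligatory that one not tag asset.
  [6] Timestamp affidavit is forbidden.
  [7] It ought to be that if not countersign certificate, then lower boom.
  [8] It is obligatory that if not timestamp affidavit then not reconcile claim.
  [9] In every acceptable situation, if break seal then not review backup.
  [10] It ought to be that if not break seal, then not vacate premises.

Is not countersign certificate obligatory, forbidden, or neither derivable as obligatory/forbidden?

Neither

Premise 7 is O(¬countersign_certificate → lower_boom); even if O(lower_boom) held, inferring O(¬countersign_certificate) would be affirming the consequent — invalid.
No premise or chain of K-axiom applications forces O(¬countersign_certificate), and none forces O(countersign_certificate). So ¬countersign_certificate is neither obligatory nor forbidden under these norms.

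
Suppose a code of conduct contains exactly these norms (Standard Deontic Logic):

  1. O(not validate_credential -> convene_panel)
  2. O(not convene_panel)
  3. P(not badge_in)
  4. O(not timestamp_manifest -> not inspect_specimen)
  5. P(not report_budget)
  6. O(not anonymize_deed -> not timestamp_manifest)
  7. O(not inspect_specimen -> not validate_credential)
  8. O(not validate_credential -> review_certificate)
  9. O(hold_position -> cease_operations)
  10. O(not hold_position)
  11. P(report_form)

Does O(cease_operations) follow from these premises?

Premise 9 is O(hold_position -> cease_operations), but O(hold_position) is not derivable from the premises, so it does not yield O(cease_operations).
No other premise forces O(cease_operations). An ideal world satisfying every premise can still have cease_operations false, so O(cease_operations) is not derivable.

No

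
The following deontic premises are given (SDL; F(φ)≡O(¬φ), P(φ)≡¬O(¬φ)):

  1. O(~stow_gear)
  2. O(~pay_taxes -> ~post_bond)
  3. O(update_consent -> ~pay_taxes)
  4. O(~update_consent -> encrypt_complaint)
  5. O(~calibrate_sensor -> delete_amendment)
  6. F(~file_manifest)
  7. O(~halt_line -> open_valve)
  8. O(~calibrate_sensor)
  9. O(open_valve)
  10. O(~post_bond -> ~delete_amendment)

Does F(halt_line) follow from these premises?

No

Premise 7 is O(~halt_line -> open_valve); even if O(open_valve) held, inferring O(~halt_line) would be affirming the consequent — invalid.
No other premise forces O(~halt_line). An ideal world satisfying every premise can still have halt_line true, so F(halt_line) is not derivable.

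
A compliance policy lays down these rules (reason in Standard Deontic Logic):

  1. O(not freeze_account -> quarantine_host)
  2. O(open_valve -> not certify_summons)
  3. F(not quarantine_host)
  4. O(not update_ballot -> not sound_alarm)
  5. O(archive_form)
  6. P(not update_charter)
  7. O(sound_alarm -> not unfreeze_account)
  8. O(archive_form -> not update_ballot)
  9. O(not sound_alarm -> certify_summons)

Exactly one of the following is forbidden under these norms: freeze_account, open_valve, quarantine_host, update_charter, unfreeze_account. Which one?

Premise 5 gives O(archive_form).
With premise 8, O(archive_form -> not update_ballot), the K-axiom yields O(not update_ballot).
From O(not update_ballot) and premise 4, O(not update_ballot -> not sound_alarm), we obtain O(not sound_alarm).
Applying K to premise 9 (O(not sound_alarm -> certify_summons)) and O(not sound_alarm) yields O(certify_summons).
The contrapositive of premise 2 (O(open_valve -> not certify_summons)) is O(certify_summons -> not open_valve), and O(certify_summons) is already established, so O(not open_valve).
So O(not open_valve) holds, i.e. open_valve is forbidden. None of the other listed options is forbidden under the premises.

open_valve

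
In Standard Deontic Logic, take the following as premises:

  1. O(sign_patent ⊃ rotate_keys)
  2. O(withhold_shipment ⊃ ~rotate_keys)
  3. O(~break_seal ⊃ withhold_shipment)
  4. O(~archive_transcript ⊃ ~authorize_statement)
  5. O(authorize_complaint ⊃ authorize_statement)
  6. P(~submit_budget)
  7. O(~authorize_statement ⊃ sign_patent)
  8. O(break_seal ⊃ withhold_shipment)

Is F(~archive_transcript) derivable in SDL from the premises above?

Yes

Premises 3 and 8 cover both cases: O(~break_seal ⊃ withhold_shipment) and O(break_seal ⊃ withhold_shipment). Since ~break_seal ∨ break_seal is a tautology, O(withhold_shipment) follows.
Applying K to premise 2 (O(withhold_shipment ⊃ ~rotate_keys)) and O(withhold_shipment) yields O(~rotate_keys).
Premise 1, O(sign_patent ⊃ rotate_keys), contraposes to O(~rotate_keys ⊃ ~sign_patent); with O(~rotate_keys) we get O(~sign_patent).
Premise 7, O(~authorize_statement ⊃ sign_patent), contraposes to O(~sign_patent ⊃ authorize_statement); with O(~sign_patent) we get O(authorize_statement).
Premise 4 is O(~archive_transcript ⊃ ~authorize_statement); contrapositively O(authorize_statement ⊃ archive_transcript). Since O(authorize_statement) holds, K gives O(archive_transcript).
Premises 5, 6 do not contribute to this derivation.
So O(archive_transcript) holds, i.e. F(~archive_transcript). The claim follows.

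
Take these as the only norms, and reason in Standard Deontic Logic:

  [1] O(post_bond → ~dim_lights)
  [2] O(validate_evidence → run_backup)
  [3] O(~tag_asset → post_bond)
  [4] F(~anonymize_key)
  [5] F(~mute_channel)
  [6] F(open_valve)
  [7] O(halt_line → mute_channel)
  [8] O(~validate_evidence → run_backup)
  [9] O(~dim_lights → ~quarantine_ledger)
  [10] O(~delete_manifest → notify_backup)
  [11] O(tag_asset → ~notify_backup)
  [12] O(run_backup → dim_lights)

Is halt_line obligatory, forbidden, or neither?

Premise 7 is O(halt_line → mute_channel); even if O(mute_channel) held, inferring O(halt_line) would be affirming the consequent — invalid.
No premise or chain of K-axiom applications forces O(halt_line), and none forces O(~halt_line). So halt_line is neither obligatory nor forbidden under these norms.

Neither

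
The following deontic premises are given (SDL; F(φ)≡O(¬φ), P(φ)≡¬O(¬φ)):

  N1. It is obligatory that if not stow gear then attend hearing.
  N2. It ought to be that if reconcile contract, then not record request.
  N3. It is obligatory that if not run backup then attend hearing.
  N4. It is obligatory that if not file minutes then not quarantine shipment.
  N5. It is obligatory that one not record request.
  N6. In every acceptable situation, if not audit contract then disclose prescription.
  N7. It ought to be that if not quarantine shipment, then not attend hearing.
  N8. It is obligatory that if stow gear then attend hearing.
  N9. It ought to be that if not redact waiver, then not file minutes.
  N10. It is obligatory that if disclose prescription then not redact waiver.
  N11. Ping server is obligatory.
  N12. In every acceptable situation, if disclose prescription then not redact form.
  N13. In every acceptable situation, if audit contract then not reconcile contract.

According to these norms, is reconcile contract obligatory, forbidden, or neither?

Forbidden

Premises 8 and 1 cover both cases: O(stow_gear → attend_hearing) and O(¬stow_gear → attend_hearing). Since stow_gear ∨ ¬stow_gear is a tautology, O(attend_hearing) follows.
Premise 7, O(¬quarantine_shipment → ¬attend_hearing), contraposes to O(attend_hearing → quarantine_shipment); with O(attend_hearing) we get O(quarantine_shipment).
The contrapositive of premise 4 (O(¬file_minutes → ¬quarantine_shipment)) is O(quarantine_shipment → file_minutes), and O(quarantine_shipment) is already established, so O(file_minutes).
The contrapositive of premise 9 (O(¬redact_waiver → ¬file_minutes)) is O(file_minutes → redact_waiver), and O(file_minutes) is already established, so O(redact_waiver).
The contrapositive of premise 10 (O(disclose_prescription → ¬redact_waiver)) is O(redact_waiver → ¬disclose_prescription), and O(redact_waiver) is already established, so O(¬disclose_prescription).
The contrapositive of premise 6 (O(¬audit_contract → disclose_prescription)) is O(¬disclose_prescription → audit_contract), and O(¬disclose_prescription) is already established, so O(audit_contract).
From O(audit_contract) and premise 13, O(audit_contract → ¬reconcile_contract), we obtain O(¬reconcile_contract).
Premises 2, 3, 5, 11, 12 do not contribute to this derivation.
Thus O(¬reconcile_contract), which is F(reconcile_contract): reconcile_contract is forbidden.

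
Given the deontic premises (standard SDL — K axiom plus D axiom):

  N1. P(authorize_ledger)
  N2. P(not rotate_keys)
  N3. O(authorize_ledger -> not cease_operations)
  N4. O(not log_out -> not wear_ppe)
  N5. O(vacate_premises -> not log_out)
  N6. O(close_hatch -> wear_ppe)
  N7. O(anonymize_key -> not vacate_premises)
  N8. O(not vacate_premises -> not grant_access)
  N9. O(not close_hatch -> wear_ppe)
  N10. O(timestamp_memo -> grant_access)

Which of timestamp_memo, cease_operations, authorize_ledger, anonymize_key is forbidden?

timestamp_memo

By case analysis on not close_hatch: premise 9 gives O(not close_hatch -> wear_ppe) and premise 6 gives O(close_hatch -> wear_ppe), so O(wear_ppe) either way.
Premise 4, O(not log_out -> not wear_ppe), contraposes to O(wear_ppe -> log_out); with O(wear_ppe) we get O(log_out).
The contrapositive of premise 5 (O(vacate_premises -> not log_out)) is O(log_out -> not vacate_premises), and O(log_out) is already established, so O(not vacate_premises).
Premise 8 is O(not vacate_premises -> not grant_access); since O(not vacate_premises), deontic closure gives O(not grant_access).
Premise 10 is O(timestamp_memo -> grant_access); contrapositively O(not grant_access -> not timestamp_memo). Since O(not grant_access) holds, K gives O(not timestamp_memo).
So O(not timestamp_memo) holds, i.e. timestamp_memo is forbidden. None of the other listed options is forbidden under the premises.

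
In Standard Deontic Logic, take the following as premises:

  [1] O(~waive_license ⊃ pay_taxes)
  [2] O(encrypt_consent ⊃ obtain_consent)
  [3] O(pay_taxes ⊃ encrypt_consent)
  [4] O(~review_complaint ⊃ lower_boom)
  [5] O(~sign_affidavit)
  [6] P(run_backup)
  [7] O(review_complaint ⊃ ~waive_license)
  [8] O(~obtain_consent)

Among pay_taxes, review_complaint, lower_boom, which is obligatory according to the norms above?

From premise 8 we have O(~obtain_consent).
Premise 2, O(encrypt_consent ⊃ obtain_consent), contraposes to O(~obtain_consent ⊃ ~encrypt_consent); with O(~obtain_consent) we get O(~encrypt_consent).
The contrapositive of premise 3 (O(pay_taxes ⊃ encrypt_consent)) is O(~encrypt_consent ⊃ ~pay_taxes), and O(~encrypt_consent) is already established, so O(~pay_taxes).
Premise 1 is O(~waive_license ⊃ pay_taxes); contrapositively O(~pay_taxes ⊃ waive_license). Since O(~pay_taxes) holds, K gives O(waive_license).
Premise 7, O(review_complaint ⊃ ~waive_license), contraposes to O(waive_license ⊃ ~review_complaint); with O(waive_license) we get O(~review_complaint).
With premise 4, O(~review_complaint ⊃ lower_boom), the K-axiom yields O(lower_boom).
So O(lower_boom) holds — lower_boom is obligatory. None of the other listed options is made obligatory by any chain of premises.

lower_boom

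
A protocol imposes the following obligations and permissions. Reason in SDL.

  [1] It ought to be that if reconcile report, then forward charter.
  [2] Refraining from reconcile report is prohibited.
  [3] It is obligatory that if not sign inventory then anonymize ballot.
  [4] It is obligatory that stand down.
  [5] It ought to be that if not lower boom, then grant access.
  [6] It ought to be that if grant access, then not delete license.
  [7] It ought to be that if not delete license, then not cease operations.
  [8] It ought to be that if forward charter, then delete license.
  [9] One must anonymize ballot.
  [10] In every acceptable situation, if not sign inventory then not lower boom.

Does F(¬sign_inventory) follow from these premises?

Yes

Premise 2 is F(¬reconcile_report), i.e. O(reconcile_report).
With premise 1, O(reconcile_report → forward_charter), the K-axiom yields O(forward_charter).
Premise 8 is O(forward_charter → delete_license); since O(forward_charter), deontic closure gives O(delete_license).
Premise 6, O(grant_access → ¬delete_license), contraposes to O(delete_license → ¬grant_access); with O(delete_license) we get O(¬grant_access).
The contrapositive of premise 5 (O(¬lower_boom → grant_access)) is O(¬grant_access → lower_boom), and O(¬grant_access) is already established, so O(lower_boom).
Premise 10 is O(¬sign_inventory → ¬lower_boom); contrapositively O(lower_boom → sign_inventory). Since O(lower_boom) holds, K gives O(sign_inventory).
Premises 3, 4, 7, 9 do not contribute to this derivation.
So O(sign_inventory) holds, i.e. F(¬sign_inventory). The claim follows.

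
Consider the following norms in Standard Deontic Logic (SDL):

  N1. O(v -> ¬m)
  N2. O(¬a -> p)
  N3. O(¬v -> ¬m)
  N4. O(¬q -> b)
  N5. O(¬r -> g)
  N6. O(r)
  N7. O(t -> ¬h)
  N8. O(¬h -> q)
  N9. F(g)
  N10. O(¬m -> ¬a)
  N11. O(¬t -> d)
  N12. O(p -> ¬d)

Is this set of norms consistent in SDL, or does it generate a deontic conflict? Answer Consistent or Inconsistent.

Consistent

Premise 5 is O(¬r -> g), but O(¬r) is not derivable from the premises, so it does not yield O(g).
So O(g) is not derivable, and the apparent clash with O(¬g) does not arise.
A world satisfying every obligation exists (e.g. a=false, b=false, d=false, g=false, h=false, m=false, p=true, q=true, r=true, t=true, v=false); no atom is both obligatory and forbidden, so the set is consistent.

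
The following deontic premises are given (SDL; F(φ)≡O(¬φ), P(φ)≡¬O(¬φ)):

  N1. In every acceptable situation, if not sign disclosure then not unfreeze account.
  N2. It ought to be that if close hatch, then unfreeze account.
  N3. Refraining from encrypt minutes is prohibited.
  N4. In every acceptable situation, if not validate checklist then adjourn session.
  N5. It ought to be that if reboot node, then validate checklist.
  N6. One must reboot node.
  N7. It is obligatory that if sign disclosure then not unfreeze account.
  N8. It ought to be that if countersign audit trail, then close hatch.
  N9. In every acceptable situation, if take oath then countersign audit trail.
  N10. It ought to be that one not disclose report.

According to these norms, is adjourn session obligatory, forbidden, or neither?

Premise 4 is O(¬validate_checklist → adjourn_session), but O(¬validate_checklist) is not derivable from the premises, so it does not yield O(adjourn_session).
No premise or chain of K-axiom applications forces O(adjourn_session), and none forces O(¬adjourn_session). So adjourn_session is neither obligatory nor forbidden under these norms.

Neither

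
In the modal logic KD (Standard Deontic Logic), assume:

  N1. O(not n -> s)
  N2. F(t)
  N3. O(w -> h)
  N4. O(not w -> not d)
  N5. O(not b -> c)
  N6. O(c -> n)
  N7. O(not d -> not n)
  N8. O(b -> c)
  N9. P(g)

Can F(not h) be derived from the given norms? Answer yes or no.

By case analysis on not b: premise 5 gives O(not b -> c) and premise 8 gives O(b -> c), so O(c) either way.
From O(c) and premise 6, O(c -> n), we obtain O(n).
The contrapositive of premise 7 (O(not d -> not n)) is O(n -> d), and O(n) is already established, so O(d).
The contrapositive of premise 4 (O(not w -> not d)) is O(d -> w), and O(d) is already established, so O(w).
With premise 3, O(w -> h), the K-axiom yields O(h).
Premises 1, 2, 9 do not contribute to this derivation.
So O(h) holds, i.e. F(not h). The claim follows.

Yes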